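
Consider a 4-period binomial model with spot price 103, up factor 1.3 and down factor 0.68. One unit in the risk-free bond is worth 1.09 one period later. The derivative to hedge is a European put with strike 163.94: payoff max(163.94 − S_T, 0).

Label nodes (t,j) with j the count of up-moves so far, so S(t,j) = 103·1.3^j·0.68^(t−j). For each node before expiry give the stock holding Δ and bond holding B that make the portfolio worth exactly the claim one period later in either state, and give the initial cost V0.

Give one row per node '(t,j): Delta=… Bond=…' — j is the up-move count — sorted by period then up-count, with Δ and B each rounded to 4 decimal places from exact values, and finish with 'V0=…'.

No-arbitrage ⇒ martingale measure with p* = (R−d)/(u−d) = 0.6613.
Terminal values V(4,·): V(4,0)=141.9172, V(4,1)=121.8376, V(4,2)=83.4500, V(4,3)=10.0621, V(4,4)=0.0000
Node (3,0) S=32.3865: V=(p*·121.8376+(1−p*)·141.9172)/1.09=118.0172; Δ=(121.8376−141.9172)/(42.1024−22.0228)=-1.0000; B=V−Δ·S=150.4037
Node (3,1) S=61.9154: V=(p*·83.4500+(1−p*)·121.8376)/1.09=88.4883; Δ=(83.4500−121.8376)/(80.4900−42.1024)=-1.0000; B=V−Δ·S=150.4037
Node (3,2) S=118.3676: V=(p*·10.0621+(1−p*)·83.4500)/1.09=32.0361; Δ=(10.0621−83.4500)/(153.8779−80.4900)=-1.0000; B=V−Δ·S=150.4037
Node (3,3) S=226.2910: V=(p*·0.0000+(1−p*)·10.0621)/1.09=3.1267; Δ=(0.0000−10.0621)/(294.1783−153.8779)=-0.0717; B=V−Δ·S=19.3560
Node (2,0) S=47.6272: V=(p*·88.4883+(1−p*)·118.0172)/1.09=90.3578; Δ=(88.4883−118.0172)/(61.9154−32.3865)=-1.0000; B=V−Δ·S=137.9850
Node (2,1) S=91.0520: V=(p*·32.0361+(1−p*)·88.4883)/1.09=46.9330; Δ=(32.0361−88.4883)/(118.3676−61.9154)=-1.0000; B=V−Δ·S=137.9850
Node (2,2) S=174.0700: V=(p*·3.1267+(1−p*)·32.0361)/1.09=11.8519; Δ=(3.1267−32.0361)/(226.2910−118.3676)=-0.2679; B=V−Δ·S=58.4799
Node (1,0) S=70.0400: V=(p*·46.9330+(1−p*)·90.3578)/1.09=56.5518; Δ=(46.9330−90.3578)/(91.0520−47.6272)=-1.0000; B=V−Δ·S=126.5918
Node (1,1) S=133.9000: V=(p*·11.8519+(1−p*)·46.9330)/1.09=21.7745; Δ=(11.8519−46.9330)/(174.0700−91.0520)=-0.4226; B=V−Δ·S=78.3569
Node (0,0) S=103.0000: V=(p*·21.7745+(1−p*)·56.5518)/1.09=30.7834; Δ=(21.7745−56.5518)/(133.9000−70.0400)=-0.5446; B=V−Δ·S=86.8757
Check: Δ(0,0)·S0 + B(0,0) = 30.7834 = V0.

(0,0): Delta=-0.5446 Bond=86.8757
(1,0): Delta=-1.0000 Bond=126.5918
(1,1): Delta=-0.4226 Bond=78.3569
(2,0): Delta=-1.0000 Bond=137.9850
(2,1): Delta=-1.0000 Bond=137.9850
(2,2): Delta=-0.2679 Bond=58.4799
(3,0): Delta=-1.0000 Bond=150.4037
(3,1): Delta=-1.0000 Bond=150.4037
(3,2): Delta=-1.0000 Bond=150.4037
(3,3): Delta=-0.0717 Bond=19.3560
V0=30.7834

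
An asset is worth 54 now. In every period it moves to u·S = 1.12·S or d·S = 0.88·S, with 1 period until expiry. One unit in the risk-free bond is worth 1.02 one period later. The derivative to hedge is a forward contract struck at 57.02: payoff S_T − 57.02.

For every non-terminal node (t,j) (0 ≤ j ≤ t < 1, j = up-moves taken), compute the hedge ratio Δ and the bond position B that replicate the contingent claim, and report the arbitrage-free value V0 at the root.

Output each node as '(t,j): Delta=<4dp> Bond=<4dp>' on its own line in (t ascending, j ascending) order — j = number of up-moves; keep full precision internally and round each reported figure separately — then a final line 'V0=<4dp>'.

(0,0): Delta=1.0000 Bond=-55.9020
V0=-1.9020

Under the risk-neutral measure, an up-move has probability p* = (R−d)/(u−d) = 0.5833 and values discount at R = 1.02.
Terminal payoffs: V(1,0)=-9.5000, V(1,1)=3.4600
  t=0,j=0: stock 54.0000 → up 60.4800 (V=3.4600), down 47.5200 (V=-9.5000). Price -1.9020; hedge Δ=1.0000, bond B=-55.9020.
Each (Δ,B) replicates both successor values, so the strategy is self-financing and V0 is arbitrage-free.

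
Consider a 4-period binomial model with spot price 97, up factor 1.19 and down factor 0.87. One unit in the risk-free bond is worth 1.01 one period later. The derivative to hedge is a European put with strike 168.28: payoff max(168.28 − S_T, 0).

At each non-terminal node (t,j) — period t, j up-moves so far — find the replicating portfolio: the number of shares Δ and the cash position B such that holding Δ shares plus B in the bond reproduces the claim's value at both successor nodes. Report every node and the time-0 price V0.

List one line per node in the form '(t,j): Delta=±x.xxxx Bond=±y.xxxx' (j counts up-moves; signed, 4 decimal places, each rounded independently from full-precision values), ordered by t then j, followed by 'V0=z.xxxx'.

The replicating-portfolio and risk-neutral prices coincide; use p* = (1.01−0.87)/(1.19−0.87) = 0.4375 for the latter.
Terminal values V(4,·): V(4,0)=112.7089, V(4,1)=92.2690, V(4,2)=64.3109, V(4,3)=26.0694, V(4,4)=0.0000
Node (3,0) S=63.8748: V=(p*·92.2690+(1−p*)·112.7089)/1.01=102.7391; Δ=(92.2690−112.7089)/(76.0110−55.5711)=-1.0000; B=V−Δ·S=166.6139
Node (3,1) S=87.3690: V=(p*·64.3109+(1−p*)·92.2690)/1.01=79.2449; Δ=(64.3109−92.2690)/(103.9691−76.0110)=-1.0000; B=V−Δ·S=166.6139
Node (3,2) S=119.5047: V=(p*·26.0694+(1−p*)·64.3109)/1.01=47.1092; Δ=(26.0694−64.3109)/(142.2106−103.9691)=-1.0000; B=V−Δ·S=166.6139
Node (3,3) S=163.4604: V=(p*·0.0000+(1−p*)·26.0694)/1.01=14.5189; Δ=(0.0000−26.0694)/(194.5179−142.2106)=-0.4984; B=V−Δ·S=95.9858
Node (2,0) S=73.4193: V=(p*·79.2449+(1−p*)·102.7391)/1.01=91.5449; Δ=(79.2449−102.7391)/(87.3690−63.8748)=-1.0000; B=V−Δ·S=164.9642
Node (2,1) S=100.4241: V=(p*·47.1092+(1−p*)·79.2449)/1.01=64.5401; Δ=(47.1092−79.2449)/(119.5047−87.3690)=-1.0000; B=V−Δ·S=164.9642
Node (2,2) S=137.3617: V=(p*·14.5189+(1−p*)·47.1092)/1.01=32.5257; Δ=(14.5189−47.1092)/(163.4604−119.5047)=-0.7414; B=V−Δ·S=134.3704
Node (1,0) S=84.3900: V=(p*·64.5401+(1−p*)·91.5449)/1.01=78.9409; Δ=(64.5401−91.5449)/(100.4241−73.4193)=-1.0000; B=V−Δ·S=163.3309
Node (1,1) S=115.4300: V=(p*·32.5257+(1−p*)·64.5401)/1.01=50.0335; Δ=(32.5257−64.5401)/(137.3617−100.4241)=-0.8667; B=V−Δ·S=150.0786
Node (0,0) S=97.0000: V=(p*·50.0335+(1−p*)·78.9409)/1.01=65.6375; Δ=(50.0335−78.9409)/(115.4300−84.3900)=-0.9313; B=V−Δ·S=155.9733
Check: Δ(0,0)·S0 + B(0,0) = 65.6375 = V0.

(0,0): Delta=-0.9313 Bond=155.9733
(1,0): Delta=-1.0000 Bond=163.3309
(1,1): Delta=-0.8667 Bond=150.0786
(2,0): Delta=-1.0000 Bond=164.9642
(2,1): Delta=-1.0000 Bond=164.9642
(2,2): Delta=-0.7414 Bond=134.3704
(3,0): Delta=-1.0000 Bond=166.6139
(3,1): Delta=-1.0000 Bond=166.6139
(3,2): Delta=-1.0000 Bond=166.6139
(3,3): Delta=-0.4984 Bond=95.9858
V0=65.6375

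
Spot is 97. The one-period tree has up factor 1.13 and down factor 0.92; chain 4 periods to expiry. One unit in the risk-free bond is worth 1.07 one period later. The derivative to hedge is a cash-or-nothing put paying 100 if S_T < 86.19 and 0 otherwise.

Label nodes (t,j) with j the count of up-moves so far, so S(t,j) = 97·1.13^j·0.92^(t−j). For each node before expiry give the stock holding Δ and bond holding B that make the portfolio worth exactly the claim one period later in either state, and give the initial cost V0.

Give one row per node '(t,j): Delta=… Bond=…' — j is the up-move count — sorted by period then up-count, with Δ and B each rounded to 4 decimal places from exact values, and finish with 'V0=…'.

(0,0): Delta=-0.7010 Bond=73.5887
(1,0): Delta=-1.9023 Bond=185.9477
(1,1): Delta=-0.3098 Bond=35.8568
(2,0): Delta=-3.8719 Bond=360.6648
(2,1): Delta=-1.2609 Bond=134.2838
(2,2): Delta=0.0000 Bond=0.0000
(3,0): Delta=0.0000 Bond=93.4579
(3,1): Delta=-5.1328 Bond=502.8927
(3,2): Delta=0.0000 Bond=0.0000
(3,3): Delta=0.0000 Bond=0.0000
V0=5.5922

Risk-neutral probability p* = (R−d)/(u−d) = (1.07−0.92)/(1.13−0.92) = 0.7143.
Payoff layer (t=4): V(4,0)=100.0000, V(4,1)=100.0000, V(4,2)=0.0000, V(4,3)=0.0000, V(4,4)=0.0000
Node (3,0) S=75.5327: V=(p*·100.0000+(1−p*)·100.0000)/1.07=93.4579; Δ=(100.0000−100.0000)/(85.3520−69.4901)=0.0000; B=V−Δ·S=93.4579
Node (3,1) S=92.7739: V=(p*·0.0000+(1−p*)·100.0000)/1.07=26.7023; Δ=(0.0000−100.0000)/(104.8345−85.3520)=-5.1328; B=V−Δ·S=502.8927
Node (3,2) S=113.9506: V=(p*·0.0000+(1−p*)·0.0000)/1.07=0.0000; Δ=(0.0000−0.0000)/(128.7641−104.8345)=0.0000; B=V−Δ·S=0.0000
Node (3,3) S=139.9610: V=(p*·0.0000+(1−p*)·0.0000)/1.07=0.0000; Δ=(0.0000−0.0000)/(158.1559−128.7641)=0.0000; B=V−Δ·S=0.0000
Node (2,0) S=82.1008: V=(p*·26.7023+(1−p*)·93.4579)/1.07=42.7807; Δ=(26.7023−93.4579)/(92.7739−75.5327)=-3.8719; B=V−Δ·S=360.6648
Node (2,1) S=100.8412: V=(p*·0.0000+(1−p*)·26.7023)/1.07=7.1301; Δ=(0.0000−26.7023)/(113.9506−92.7739)=-1.2609; B=V−Δ·S=134.2838
Node (2,2) S=123.8593: V=(p*·0.0000+(1−p*)·0.0000)/1.07=0.0000; Δ=(0.0000−0.0000)/(139.9610−113.9506)=0.0000; B=V−Δ·S=0.0000
Node (1,0) S=89.2400: V=(p*·7.1301+(1−p*)·42.7807)/1.07=16.1832; Δ=(7.1301−42.7807)/(100.8412−82.1008)=-1.9023; B=V−Δ·S=185.9477
Node (1,1) S=109.6100: V=(p*·0.0000+(1−p*)·7.1301)/1.07=1.9039; Δ=(0.0000−7.1301)/(123.8593−100.8412)=-0.3098; B=V−Δ·S=35.8568
Node (0,0) S=97.0000: V=(p*·1.9039+(1−p*)·16.1832)/1.07=5.5922; Δ=(1.9039−16.1832)/(109.6100−89.2400)=-0.7010; B=V−Δ·S=73.5887
Each (Δ,B) replicates both successor values, so the strategy is self-financing and V0 is arbitrage-free.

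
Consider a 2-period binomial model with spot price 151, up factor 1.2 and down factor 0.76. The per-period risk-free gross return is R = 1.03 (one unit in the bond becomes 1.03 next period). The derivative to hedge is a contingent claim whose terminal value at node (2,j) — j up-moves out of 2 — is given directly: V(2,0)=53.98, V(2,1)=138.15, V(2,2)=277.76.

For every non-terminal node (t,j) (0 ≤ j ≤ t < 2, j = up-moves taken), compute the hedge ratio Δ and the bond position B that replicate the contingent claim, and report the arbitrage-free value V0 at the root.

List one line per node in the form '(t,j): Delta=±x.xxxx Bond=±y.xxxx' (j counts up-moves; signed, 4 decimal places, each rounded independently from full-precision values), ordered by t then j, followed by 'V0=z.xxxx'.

(0,0): Delta=1.7271 Bond=-92.8613
(1,0): Delta=1.6669 Bond=-88.7423
(1,1): Delta=1.7511 Bond=-99.9947
V0=167.9286

Under the risk-neutral measure, an up-move has probability p* = (R−d)/(u−d) = 0.6136 and values discount at R = 1.03.
Payoff layer (t=2): V(2,0)=53.9800, V(2,1)=138.1500, V(2,2)=277.7600
(1,0): S=114.7600. Δ = (V_up−V_dn)/(S_up−S_dn) = (138.1500−53.9800)/(137.7120−87.2176) = 1.6669. V = [p*·138.1500 + (1−p*)·53.9800]/1.03 = 102.5532. B = V − Δ·S = -88.7423.
(1,1): S=181.2000. Δ = (V_up−V_dn)/(S_up−S_dn) = (277.7600−138.1500)/(217.4400−137.7120) = 1.7511. V = [p*·277.7600 + (1−p*)·138.1500]/1.03 = 217.3008. B = V − Δ·S = -99.9947.
(0,0): S=151.0000. Δ = (V_up−V_dn)/(S_up−S_dn) = (217.3008−102.5532)/(181.2000−114.7600) = 1.7271. V = [p*·217.3008 + (1−p*)·102.5532]/1.03 = 167.9286. B = V − Δ·S = -92.8613.
The time-0 hedge costs 167.9286, which is the no-arbitrage price.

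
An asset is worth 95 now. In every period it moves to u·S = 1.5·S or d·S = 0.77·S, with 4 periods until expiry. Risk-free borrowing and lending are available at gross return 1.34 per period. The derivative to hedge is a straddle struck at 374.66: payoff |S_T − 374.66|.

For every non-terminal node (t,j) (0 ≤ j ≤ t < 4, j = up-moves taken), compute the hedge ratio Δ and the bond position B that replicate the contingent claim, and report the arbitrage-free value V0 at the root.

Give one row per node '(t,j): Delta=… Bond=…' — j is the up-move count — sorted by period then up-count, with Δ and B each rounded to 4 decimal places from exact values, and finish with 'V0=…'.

(0,0): Delta=-0.3936 Bond=83.0996
(1,0): Delta=-1.0000 Bond=155.7123
(1,1): Delta=-0.3062 Bond=98.9018
(2,0): Delta=-1.0000 Bond=208.6545
(2,1): Delta=-1.0000 Bond=208.6545
(2,2): Delta=-0.2062 Bond=111.1597
(3,0): Delta=-1.0000 Bond=279.5970
(3,1): Delta=-1.0000 Bond=279.5970
(3,2): Delta=-1.0000 Bond=279.5970
(3,3): Delta=-0.0919 Bond=112.2822
V0=45.7085

Under the risk-neutral measure, an up-move has probability p* = (R−d)/(u−d) = 0.7808 and values discount at R = 1.34.
Payoff layer (t=4): V(4,0)=341.2646, V(4,1)=309.6040, V(4,2)=247.9276, V(4,3)=127.7788, V(4,4)=106.2775
  t=3,j=0: stock 43.3706 → up 65.0560 (V=309.6040), down 33.3954 (V=341.2646). Price 236.2264; hedge Δ=-1.0000, bond B=279.5970.
  t=3,j=1: stock 84.4882 → up 126.7324 (V=247.9276), down 65.0560 (V=309.6040). Price 195.1088; hedge Δ=-1.0000, bond B=279.5970.
  t=3,j=2: stock 164.5875 → up 246.8813 (V=127.7788), down 126.7324 (V=247.9276). Price 115.0095; hedge Δ=-1.0000, bond B=279.5970.
  t=3,j=3: stock 320.6250 → up 480.9375 (V=106.2775), down 246.8812 (V=127.7788). Price 82.8284; hedge Δ=-0.0919, bond B=112.2822.
  t=2,j=0: stock 56.3255 → up 84.4882 (V=195.1088), down 43.3706 (V=236.2264). Price 152.3290; hedge Δ=-1.0000, bond B=208.6545.
  t=2,j=1: stock 109.7250 → up 164.5875 (V=115.0095), down 84.4883 (V=195.1088). Price 98.9295; hedge Δ=-1.0000, bond B=208.6545.
  t=2,j=2: stock 213.7500 → up 320.6250 (V=82.8284), down 164.5875 (V=115.0095). Price 67.0760; hedge Δ=-0.2062, bond B=111.1597.
  t=1,j=0: stock 73.1500 → up 109.7250 (V=98.9295), down 56.3255 (V=152.3290). Price 82.5623; hedge Δ=-1.0000, bond B=155.7123.
  t=1,j=1: stock 142.5000 → up 213.7500 (V=67.0760), down 109.7250 (V=98.9295). Price 55.2668; hedge Δ=-0.3062, bond B=98.9018.
  t=0,j=0: stock 95.0000 → up 142.5000 (V=55.2668), down 73.1500 (V=82.5623). Price 45.7085; hedge Δ=-0.3936, bond B=83.0996.
Self-financing check: at every node Δ·S+B equals the discounted successor values.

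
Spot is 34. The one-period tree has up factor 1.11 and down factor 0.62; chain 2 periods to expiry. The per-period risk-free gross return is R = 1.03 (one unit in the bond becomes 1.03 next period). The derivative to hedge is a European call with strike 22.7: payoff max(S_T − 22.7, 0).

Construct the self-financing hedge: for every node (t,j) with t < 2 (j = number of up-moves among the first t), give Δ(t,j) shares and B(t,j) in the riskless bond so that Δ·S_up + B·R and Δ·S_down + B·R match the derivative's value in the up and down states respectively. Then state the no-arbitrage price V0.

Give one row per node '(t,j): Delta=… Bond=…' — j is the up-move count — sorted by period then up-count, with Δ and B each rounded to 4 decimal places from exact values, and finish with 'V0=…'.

(0,0): Delta=0.9084 Bond=-18.0396
(1,0): Delta=0.0677 Bond=-0.8584
(1,1): Delta=1.0000 Bond=-22.0388
V0=12.8450

Under the risk-neutral measure, an up-move has probability p* = (R−d)/(u−d) = 0.8367 and values discount at R = 1.03.
At expiry t=2: V(2,0)=0.0000, V(2,1)=0.6988, V(2,2)=19.1914
  t=1,j=0: stock 21.0800 → up 23.3988 (V=0.6988), down 13.0696 (V=0.0000). Price 0.5677; hedge Δ=0.0677, bond B=-0.8584.
  t=1,j=1: stock 37.7400 → up 41.8914 (V=19.1914), down 23.3988 (V=0.6988). Price 15.7012; hedge Δ=1.0000, bond B=-22.0388.
  t=0,j=0: stock 34.0000 → up 37.7400 (V=15.7012), down 21.0800 (V=0.5677). Price 12.8450; hedge Δ=0.9084, bond B=-18.0396.
Self-financing check: at every node Δ·S+B equals the discounted successor values.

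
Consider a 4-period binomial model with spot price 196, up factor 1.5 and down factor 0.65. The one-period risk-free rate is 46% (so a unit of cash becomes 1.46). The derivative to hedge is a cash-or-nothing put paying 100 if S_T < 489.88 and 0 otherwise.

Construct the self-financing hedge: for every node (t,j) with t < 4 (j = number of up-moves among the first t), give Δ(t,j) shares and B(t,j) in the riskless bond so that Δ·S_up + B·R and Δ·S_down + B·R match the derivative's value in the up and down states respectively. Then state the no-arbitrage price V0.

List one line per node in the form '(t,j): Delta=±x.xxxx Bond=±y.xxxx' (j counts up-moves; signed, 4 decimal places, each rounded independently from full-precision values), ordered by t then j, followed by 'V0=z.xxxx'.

No-arbitrage ⇒ martingale measure with p* = (R−d)/(u−d) = 0.9529.
Payoff layer (t=4): V(4,0)=100.0000, V(4,1)=100.0000, V(4,2)=100.0000, V(4,3)=100.0000, V(4,4)=0.0000
Node (3,0) S=53.8265: V=(p*·100.0000+(1−p*)·100.0000)/1.46=68.4932; Δ=(100.0000−100.0000)/(80.7398−34.9872)=0.0000; B=V−Δ·S=68.4932
Node (3,1) S=124.2150: V=(p*·100.0000+(1−p*)·100.0000)/1.46=68.4932; Δ=(100.0000−100.0000)/(186.3225−80.7398)=0.0000; B=V−Δ·S=68.4932
Node (3,2) S=286.6500: V=(p*·100.0000+(1−p*)·100.0000)/1.46=68.4932; Δ=(100.0000−100.0000)/(429.9750−186.3225)=0.0000; B=V−Δ·S=68.4932
Node (3,3) S=661.5000: V=(p*·0.0000+(1−p*)·100.0000)/1.46=3.2232; Δ=(0.0000−100.0000)/(992.2500−429.9750)=-0.1778; B=V−Δ·S=120.8703
Node (2,0) S=82.8100: V=(p*·68.4932+(1−p*)·68.4932)/1.46=46.9131; Δ=(68.4932−68.4932)/(124.2150−53.8265)=0.0000; B=V−Δ·S=46.9131
Node (2,1) S=191.1000: V=(p*·68.4932+(1−p*)·68.4932)/1.46=46.9131; Δ=(68.4932−68.4932)/(286.6500−124.2150)=0.0000; B=V−Δ·S=46.9131
Node (2,2) S=441.0000: V=(p*·3.2232+(1−p*)·68.4932)/1.46=4.3115; Δ=(3.2232−68.4932)/(661.5000−286.6500)=-0.1741; B=V−Δ·S=81.0996
Node (1,0) S=127.4000: V=(p*·46.9131+(1−p*)·46.9131)/1.46=32.1323; Δ=(46.9131−46.9131)/(191.1000−82.8100)=0.0000; B=V−Δ·S=32.1323
Node (1,1) S=294.0000: V=(p*·4.3115+(1−p*)·46.9131)/1.46=4.3262; Δ=(4.3115−46.9131)/(441.0000−191.1000)=-0.1705; B=V−Δ·S=54.4458
Node (0,0) S=196.0000: V=(p*·4.3262+(1−p*)·32.1323)/1.46=3.8594; Δ=(4.3262−32.1323)/(294.0000−127.4000)=-0.1669; B=V−Δ·S=36.5724
The time-0 hedge costs 3.8594, which is the no-arbitrage price.

(0,0): Delta=-0.1669 Bond=36.5724
(1,0): Delta=0.0000 Bond=32.1323
(1,1): Delta=-0.1705 Bond=54.4458
(2,0): Delta=0.0000 Bond=46.9131
(2,1): Delta=0.0000 Bond=46.9131
(2,2): Delta=-0.1741 Bond=81.0996
(3,0): Delta=0.0000 Bond=68.4932
(3,1): Delta=0.0000 Bond=68.4932
(3,2): Delta=0.0000 Bond=68.4932
(3,3): Delta=-0.1778 Bond=120.8703
V0=3.8594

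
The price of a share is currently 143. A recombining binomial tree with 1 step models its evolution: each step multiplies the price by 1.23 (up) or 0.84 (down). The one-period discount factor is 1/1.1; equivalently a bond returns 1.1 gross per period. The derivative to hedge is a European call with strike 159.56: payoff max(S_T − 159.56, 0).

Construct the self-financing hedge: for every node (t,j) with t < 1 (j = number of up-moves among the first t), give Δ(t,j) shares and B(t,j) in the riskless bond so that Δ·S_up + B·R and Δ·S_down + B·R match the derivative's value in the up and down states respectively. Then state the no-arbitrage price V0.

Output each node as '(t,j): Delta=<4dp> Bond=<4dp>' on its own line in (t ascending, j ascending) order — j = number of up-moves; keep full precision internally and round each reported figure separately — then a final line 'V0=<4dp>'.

(0,0): Delta=0.2928 Bond=-31.9748
V0=9.8970

Since d<R<u, set p* = (R−d)/(u−d) = 0.6667; price each node as the discounted p*-expectation of its children.
Payoff layer (t=1): V(1,0)=0.0000, V(1,1)=16.3300
(0,0): S=143.0000. Δ = (V_up−V_dn)/(S_up−S_dn) = (16.3300−0.0000)/(175.8900−120.1200) = 0.2928. V = [p*·16.3300 + (1−p*)·0.0000]/1.1 = 9.8970. B = V − Δ·S = -31.9748.
The time-0 hedge costs 9.8970, which is the no-arbitrage price.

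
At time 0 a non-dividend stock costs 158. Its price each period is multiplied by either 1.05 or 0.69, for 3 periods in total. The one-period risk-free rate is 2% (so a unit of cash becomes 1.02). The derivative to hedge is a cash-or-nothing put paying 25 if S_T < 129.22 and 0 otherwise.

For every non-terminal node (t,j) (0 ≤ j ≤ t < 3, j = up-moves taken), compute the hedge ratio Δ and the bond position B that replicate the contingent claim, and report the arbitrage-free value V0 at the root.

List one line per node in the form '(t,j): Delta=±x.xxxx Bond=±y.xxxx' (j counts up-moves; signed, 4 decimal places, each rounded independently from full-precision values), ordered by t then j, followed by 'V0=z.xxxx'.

Risk-neutral probability p* = (R−d)/(u−d) = (1.02−0.69)/(1.05−0.69) = 0.9167.
Terminal payoffs: V(3,0)=25.0000, V(3,1)=25.0000, V(3,2)=25.0000, V(3,3)=0.0000
Node (2,0) S=75.2238: V=(p*·25.0000+(1−p*)·25.0000)/1.02=24.5098; Δ=(25.0000−25.0000)/(78.9850−51.9044)=0.0000; B=V−Δ·S=24.5098
Node (2,1) S=114.4710: V=(p*·25.0000+(1−p*)·25.0000)/1.02=24.5098; Δ=(25.0000−25.0000)/(120.1945−78.9850)=0.0000; B=V−Δ·S=24.5098
Node (2,2) S=174.1950: V=(p*·0.0000+(1−p*)·25.0000)/1.02=2.0425; Δ=(0.0000−25.0000)/(182.9048−120.1945)=-0.3987; B=V−Δ·S=71.4869
Node (1,0) S=109.0200: V=(p*·24.5098+(1−p*)·24.5098)/1.02=24.0292; Δ=(24.5098−24.5098)/(114.4710−75.2238)=0.0000; B=V−Δ·S=24.0292
Node (1,1) S=165.9000: V=(p*·2.0425+(1−p*)·24.5098)/1.02=3.8380; Δ=(2.0425−24.5098)/(174.1950−114.4710)=-0.3762; B=V−Δ·S=66.2472
Node (0,0) S=158.0000: V=(p*·3.8380+(1−p*)·24.0292)/1.02=5.4124; Δ=(3.8380−24.0292)/(165.9000−109.0200)=-0.3550; B=V−Δ·S=61.4991
Check: Δ(0,0)·S0 + B(0,0) = 5.4124 = V0.

(0,0): Delta=-0.3550 Bond=61.4991
(1,0): Delta=0.0000 Bond=24.0292
(1,1): Delta=-0.3762 Bond=66.2472
(2,0): Delta=0.0000 Bond=24.5098
(2,1): Delta=0.0000 Bond=24.5098
(2,2): Delta=-0.3987 Bond=71.4869
V0=5.4124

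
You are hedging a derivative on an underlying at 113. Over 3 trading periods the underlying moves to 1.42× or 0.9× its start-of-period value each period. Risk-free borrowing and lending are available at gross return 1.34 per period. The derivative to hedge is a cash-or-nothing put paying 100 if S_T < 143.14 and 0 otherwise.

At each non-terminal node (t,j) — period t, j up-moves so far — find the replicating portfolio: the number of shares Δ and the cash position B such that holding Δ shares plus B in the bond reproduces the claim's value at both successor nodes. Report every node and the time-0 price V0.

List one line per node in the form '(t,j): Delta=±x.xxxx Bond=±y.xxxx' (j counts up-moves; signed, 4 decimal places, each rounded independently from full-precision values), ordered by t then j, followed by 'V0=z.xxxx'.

Since d<R<u, set p* = (R−d)/(u−d) = 0.8462; price each node as the discounted p*-expectation of its children.
Terminal payoffs: V(3,0)=100.0000, V(3,1)=100.0000, V(3,2)=0.0000, V(3,3)=0.0000
(2,0): S=91.5300. Δ = (V_up−V_dn)/(S_up−S_dn) = (100.0000−100.0000)/(129.9726−82.3770) = 0.0000. V = [p*·100.0000 + (1−p*)·100.0000]/1.34 = 74.6269. B = V − Δ·S = 74.6269.
(2,1): S=144.4140. Δ = (V_up−V_dn)/(S_up−S_dn) = (0.0000−100.0000)/(205.0679−129.9726) = -1.3316. V = [p*·0.0000 + (1−p*)·100.0000]/1.34 = 11.4811. B = V − Δ·S = 203.7887.
(2,2): S=227.8532. Δ = (V_up−V_dn)/(S_up−S_dn) = (0.0000−0.0000)/(323.5515−205.0679) = 0.0000. V = [p*·0.0000 + (1−p*)·0.0000]/1.34 = 0.0000. B = V − Δ·S = 0.0000.
(1,0): S=101.7000. Δ = (V_up−V_dn)/(S_up−S_dn) = (11.4811−74.6269)/(144.4140−91.5300) = -1.1940. V = [p*·11.4811 + (1−p*)·74.6269]/1.34 = 15.8178. B = V − Δ·S = 137.2520.
(1,1): S=160.4600. Δ = (V_up−V_dn)/(S_up−S_dn) = (0.0000−11.4811)/(227.8532−144.4140) = -0.1376. V = [p*·0.0000 + (1−p*)·11.4811]/1.34 = 1.3181. B = V − Δ·S = 23.3971.
(0,0): S=113.0000. Δ = (V_up−V_dn)/(S_up−S_dn) = (1.3181−15.8178)/(160.4600−101.7000) = -0.2468. V = [p*·1.3181 + (1−p*)·15.8178]/1.34 = 2.6484. B = V − Δ·S = 30.5323.
Check: Δ(0,0)·S0 + B(0,0) = 2.6484 = V0.

(0,0): Delta=-0.2468 Bond=30.5323
(1,0): Delta=-1.1940 Bond=137.2520
(1,1): Delta=-0.1376 Bond=23.3971
(2,0): Delta=0.0000 Bond=74.6269
(2,1): Delta=-1.3316 Bond=203.7887
(2,2): Delta=0.0000 Bond=0.0000
V0=2.6484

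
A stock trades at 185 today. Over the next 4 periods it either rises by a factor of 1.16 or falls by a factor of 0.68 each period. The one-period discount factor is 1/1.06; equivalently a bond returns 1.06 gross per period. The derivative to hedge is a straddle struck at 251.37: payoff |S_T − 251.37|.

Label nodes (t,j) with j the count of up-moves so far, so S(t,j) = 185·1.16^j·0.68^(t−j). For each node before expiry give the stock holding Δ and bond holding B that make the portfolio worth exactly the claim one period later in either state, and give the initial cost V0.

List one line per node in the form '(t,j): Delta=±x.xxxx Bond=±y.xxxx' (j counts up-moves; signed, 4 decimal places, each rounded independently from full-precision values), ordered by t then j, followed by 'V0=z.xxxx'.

Since d<R<u, set p* = (R−d)/(u−d) = 0.7917; price each node as the discounted p*-expectation of its children.
At expiry t=4: V(4,0)=211.8145, V(4,1)=183.8929, V(4,2)=136.2620, V(4,3)=55.0093, V(4,4)=83.5983
  t=3,j=0: stock 58.1699 → up 67.4771 (V=183.8929), down 39.5555 (V=211.8145). Price 178.9716; hedge Δ=-1.0000, bond B=237.1415.
  t=3,j=1: stock 99.2310 → up 115.1080 (V=136.2620), down 67.4771 (V=183.8929). Price 137.9105; hedge Δ=-1.0000, bond B=237.1415.
  t=3,j=2: stock 169.2765 → up 196.3607 (V=55.0093), down 115.1080 (V=136.2620). Price 67.8650; hedge Δ=-1.0000, bond B=237.1415.
  t=3,j=3: stock 288.7658 → up 334.9683 (V=83.5983), down 196.3607 (V=55.0093). Price 73.2474; hedge Δ=0.2063, bond B=13.6870.
  t=2,j=0: stock 85.5440 → up 99.2310 (V=137.9105), down 58.1699 (V=178.9716). Price 138.1744; hedge Δ=-1.0000, bond B=223.7184.
  t=2,j=1: stock 145.9280 → up 169.2765 (V=67.8650), down 99.2310 (V=137.9105). Price 77.7904; hedge Δ=-1.0000, bond B=223.7184.
  t=2,j=2: stock 248.9360 → up 288.7658 (V=73.2474), down 169.2765 (V=67.8650). Price 68.0435; hedge Δ=0.0450, bond B=56.8302.
  t=1,j=0: stock 125.8000 → up 145.9280 (V=77.7904), down 85.5440 (V=138.1744). Price 85.2551; hedge Δ=-1.0000, bond B=211.0551.
  t=1,j=1: stock 214.6000 → up 248.9360 (V=68.0435), down 145.9280 (V=77.7904). Price 66.1076; hedge Δ=-0.0946, bond B=86.4137.
  t=0,j=0: stock 185.0000 → up 214.6000 (V=66.1076), down 125.8000 (V=85.2551). Price 66.1289; hedge Δ=-0.2156, bond B=106.0195.
The time-0 hedge costs 66.1289, which is the no-arbitrage price.

(0,0): Delta=-0.2156 Bond=106.0195
(1,0): Delta=-1.0000 Bond=211.0551
(1,1): Delta=-0.0946 Bond=86.4137
(2,0): Delta=-1.0000 Bond=223.7184
(2,1): Delta=-1.0000 Bond=223.7184
(2,2): Delta=0.0450 Bond=56.8302
(3,0): Delta=-1.0000 Bond=237.1415
(3,1): Delta=-1.0000 Bond=237.1415
(3,2): Delta=-1.0000 Bond=237.1415
(3,3): Delta=0.2063 Bond=13.6870
V0=66.1289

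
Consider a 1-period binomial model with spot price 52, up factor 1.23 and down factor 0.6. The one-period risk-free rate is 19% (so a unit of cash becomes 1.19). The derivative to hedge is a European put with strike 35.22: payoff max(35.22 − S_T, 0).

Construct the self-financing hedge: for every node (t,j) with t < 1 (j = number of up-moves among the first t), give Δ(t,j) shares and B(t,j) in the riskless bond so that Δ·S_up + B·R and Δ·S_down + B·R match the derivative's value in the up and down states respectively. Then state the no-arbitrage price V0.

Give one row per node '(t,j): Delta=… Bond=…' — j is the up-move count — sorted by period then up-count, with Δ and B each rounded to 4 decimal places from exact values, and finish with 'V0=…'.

(0,0): Delta=-0.1227 Bond=6.5954
V0=0.2145

The replicating-portfolio and risk-neutral prices coincide; use p* = (1.19−0.6)/(1.23−0.6) = 0.9365 for the latter.
Terminal payoffs: V(1,0)=4.0200, V(1,1)=0.0000
  t=0,j=0: stock 52.0000 → up 63.9600 (V=0.0000), down 31.2000 (V=4.0200). Price 0.2145; hedge Δ=-0.1227, bond B=6.5954.
Root portfolio cost Δ·52+B reproduces V0=0.2145.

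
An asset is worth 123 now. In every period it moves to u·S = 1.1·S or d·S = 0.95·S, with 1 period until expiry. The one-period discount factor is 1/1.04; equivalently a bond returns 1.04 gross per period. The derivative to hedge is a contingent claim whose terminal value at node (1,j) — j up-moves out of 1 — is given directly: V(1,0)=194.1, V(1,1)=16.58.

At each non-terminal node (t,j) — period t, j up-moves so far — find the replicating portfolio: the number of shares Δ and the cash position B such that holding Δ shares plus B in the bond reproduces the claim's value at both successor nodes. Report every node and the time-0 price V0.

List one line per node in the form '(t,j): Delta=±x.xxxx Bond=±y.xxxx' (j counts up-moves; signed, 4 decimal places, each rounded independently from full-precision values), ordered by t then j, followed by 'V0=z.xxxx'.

Risk-neutral probability p* = (R−d)/(u−d) = (1.04−0.95)/(1.1−0.95) = 0.6000.
Terminal payoffs: V(1,0)=194.1000, V(1,1)=16.5800
  t=0,j=0: stock 123.0000 → up 135.3000 (V=16.5800), down 116.8500 (V=194.1000). Price 84.2192; hedge Δ=-9.6217, bond B=1267.6859.
The time-0 hedge costs 84.2192, which is the no-arbitrage price.

(0,0): Delta=-9.6217 Bond=1267.6859
V0=84.2192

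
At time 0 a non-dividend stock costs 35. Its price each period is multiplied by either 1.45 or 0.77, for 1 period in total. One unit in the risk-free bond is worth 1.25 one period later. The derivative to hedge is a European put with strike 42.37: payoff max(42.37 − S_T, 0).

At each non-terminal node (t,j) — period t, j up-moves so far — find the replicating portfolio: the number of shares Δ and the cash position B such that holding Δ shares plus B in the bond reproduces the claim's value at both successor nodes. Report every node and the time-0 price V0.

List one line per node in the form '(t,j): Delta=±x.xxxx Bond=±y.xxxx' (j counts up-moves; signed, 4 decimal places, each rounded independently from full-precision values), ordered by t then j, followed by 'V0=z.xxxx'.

(0,0): Delta=-0.6479 Bond=26.3047
V0=3.6282

Since d<R<u, set p* = (R−d)/(u−d) = 0.7059; price each node as the discounted p*-expectation of its children.
Terminal values V(1,·): V(1,0)=15.4200, V(1,1)=0.0000
  t=0,j=0: stock 35.0000 → up 50.7500 (V=0.0000), down 26.9500 (V=15.4200). Price 3.6282; hedge Δ=-0.6479, bond B=26.3047.
Each (Δ,B) replicates both successor values, so the strategy is self-financing and V0 is arbitrage-free.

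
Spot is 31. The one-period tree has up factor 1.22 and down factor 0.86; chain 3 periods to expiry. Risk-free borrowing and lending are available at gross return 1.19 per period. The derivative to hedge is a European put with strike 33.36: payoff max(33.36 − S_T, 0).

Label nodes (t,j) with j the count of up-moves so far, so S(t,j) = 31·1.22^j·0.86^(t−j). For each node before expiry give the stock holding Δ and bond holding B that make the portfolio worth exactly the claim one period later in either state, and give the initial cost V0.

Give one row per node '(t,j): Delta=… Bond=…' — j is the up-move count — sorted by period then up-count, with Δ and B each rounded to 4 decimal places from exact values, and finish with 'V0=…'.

(0,0): Delta=-0.0557 Bond=1.7930
(1,0): Delta=-0.4927 Bond=13.7834
(1,1): Delta=-0.0277 Bond=1.0746
(2,0): Delta=-1.0000 Bond=28.0336
(2,1): Delta=-0.4602 Bond=15.3449
(2,2): Delta=0.0000 Bond=0.0000
V0=0.0657

Risk-neutral probability p* = (R−d)/(u−d) = (1.19−0.86)/(1.22−0.86) = 0.9167.
At expiry t=3: V(3,0)=13.6423, V(3,1)=5.3883, V(3,2)=0.0000, V(3,3)=0.0000
Node (2,0) S=22.9276: V=(p*·5.3883+(1−p*)·13.6423)/1.19=5.1060; Δ=(5.3883−13.6423)/(27.9717−19.7177)=-1.0000; B=V−Δ·S=28.0336
Node (2,1) S=32.5252: V=(p*·0.0000+(1−p*)·5.3883)/1.19=0.3773; Δ=(0.0000−5.3883)/(39.6807−27.9717)=-0.4602; B=V−Δ·S=15.3449
Node (2,2) S=46.1404: V=(p*·0.0000+(1−p*)·0.0000)/1.19=0.0000; Δ=(0.0000−0.0000)/(56.2913−39.6807)=0.0000; B=V−Δ·S=0.0000
Node (1,0) S=26.6600: V=(p*·0.3773+(1−p*)·5.1060)/1.19=0.6482; Δ=(0.3773−5.1060)/(32.5252−22.9276)=-0.4927; B=V−Δ·S=13.7834
Node (1,1) S=37.8200: V=(p*·0.0000+(1−p*)·0.3773)/1.19=0.0264; Δ=(0.0000−0.3773)/(46.1404−32.5252)=-0.0277; B=V−Δ·S=1.0746
Node (0,0) S=31.0000: V=(p*·0.0264+(1−p*)·0.6482)/1.19=0.0657; Δ=(0.0264−0.6482)/(37.8200−26.6600)=-0.0557; B=V−Δ·S=1.7930
Root portfolio cost Δ·31+B reproduces V0=0.0657.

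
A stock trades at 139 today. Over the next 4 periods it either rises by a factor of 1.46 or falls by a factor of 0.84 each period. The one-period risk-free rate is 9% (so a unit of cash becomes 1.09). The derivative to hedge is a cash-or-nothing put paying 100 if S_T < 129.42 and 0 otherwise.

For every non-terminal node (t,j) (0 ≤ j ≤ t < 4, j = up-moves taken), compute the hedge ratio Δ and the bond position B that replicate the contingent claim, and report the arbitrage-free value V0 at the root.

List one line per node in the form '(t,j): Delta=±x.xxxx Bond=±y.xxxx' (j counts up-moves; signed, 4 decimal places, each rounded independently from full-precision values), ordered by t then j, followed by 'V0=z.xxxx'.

(0,0): Delta=-0.3860 Bond=86.9260
(1,0): Delta=-0.5596 Bond=115.0130
(1,1): Delta=-0.2382 Bond=64.7592
(2,0): Delta=-0.6084 Bond=130.1495
(2,1): Delta=-0.5180 Bond=118.2819
(2,2): Delta=0.0000 Bond=0.0000
(3,0): Delta=0.0000 Bond=91.7431
(3,1): Delta=-1.1264 Bond=216.0402
(3,2): Delta=0.0000 Bond=0.0000
(3,3): Delta=0.0000 Bond=0.0000
V0=33.2700

Since d<R<u, set p* = (R−d)/(u−d) = 0.4032; price each node as the discounted p*-expectation of its children.
Terminal payoffs: V(4,0)=100.0000, V(4,1)=100.0000, V(4,2)=0.0000, V(4,3)=0.0000, V(4,4)=0.0000
Node (3,0) S=82.3859: V=(p*·100.0000+(1−p*)·100.0000)/1.09=91.7431; Δ=(100.0000−100.0000)/(120.2833−69.2041)=0.0000; B=V−Δ·S=91.7431
Node (3,1) S=143.1945: V=(p*·0.0000+(1−p*)·100.0000)/1.09=54.7499; Δ=(0.0000−100.0000)/(209.0639−120.2833)=-1.1264; B=V−Δ·S=216.0402
Node (3,2) S=248.8856: V=(p*·0.0000+(1−p*)·0.0000)/1.09=0.0000; Δ=(0.0000−0.0000)/(363.3730−209.0639)=0.0000; B=V−Δ·S=0.0000
Node (3,3) S=432.5869: V=(p*·0.0000+(1−p*)·0.0000)/1.09=0.0000; Δ=(0.0000−0.0000)/(631.5769−363.3730)=0.0000; B=V−Δ·S=0.0000
Node (2,0) S=98.0784: V=(p*·54.7499+(1−p*)·91.7431)/1.09=70.4830; Δ=(54.7499−91.7431)/(143.1945−82.3859)=-0.6084; B=V−Δ·S=130.1495
Node (2,1) S=170.4696: V=(p*·0.0000+(1−p*)·54.7499)/1.09=29.9755; Δ=(0.0000−54.7499)/(248.8856−143.1945)=-0.5180; B=V−Δ·S=118.2819
Node (2,2) S=296.2924: V=(p*·0.0000+(1−p*)·0.0000)/1.09=0.0000; Δ=(0.0000−0.0000)/(432.5869−248.8856)=0.0000; B=V−Δ·S=0.0000
Node (1,0) S=116.7600: V=(p*·29.9755+(1−p*)·70.4830)/1.09=49.6783; Δ=(29.9755−70.4830)/(170.4696−98.0784)=-0.5596; B=V−Δ·S=115.0130
Node (1,1) S=202.9400: V=(p*·0.0000+(1−p*)·29.9755)/1.09=16.4116; Δ=(0.0000−29.9755)/(296.2924−170.4696)=-0.2382; B=V−Δ·S=64.7592
Node (0,0) S=139.0000: V=(p*·16.4116+(1−p*)·49.6783)/1.09=33.2700; Δ=(16.4116−49.6783)/(202.9400−116.7600)=-0.3860; B=V−Δ·S=86.9260
The time-0 hedge costs 33.2700, which is the no-arbitrage price.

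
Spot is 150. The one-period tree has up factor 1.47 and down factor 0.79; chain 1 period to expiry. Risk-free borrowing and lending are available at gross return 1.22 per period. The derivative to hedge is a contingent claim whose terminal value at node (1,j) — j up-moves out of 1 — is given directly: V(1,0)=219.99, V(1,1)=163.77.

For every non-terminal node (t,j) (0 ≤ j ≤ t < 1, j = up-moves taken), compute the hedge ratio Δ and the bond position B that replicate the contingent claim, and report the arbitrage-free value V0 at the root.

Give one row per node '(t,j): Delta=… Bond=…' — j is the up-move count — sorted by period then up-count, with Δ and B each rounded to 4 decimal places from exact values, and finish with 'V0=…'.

(0,0): Delta=-0.5512 Bond=233.8561
V0=151.1796

The replicating-portfolio and risk-neutral prices coincide; use p* = (1.22−0.79)/(1.47−0.79) = 0.6324 for the latter.
Terminal values V(1,·): V(1,0)=219.9900, V(1,1)=163.7700
(0,0): S=150.0000. Δ = (V_up−V_dn)/(S_up−S_dn) = (163.7700−219.9900)/(220.5000−118.5000) = -0.5512. V = [p*·163.7700 + (1−p*)·219.9900]/1.22 = 151.1796. B = V − Δ·S = 233.8561.
Check: Δ(0,0)·S0 + B(0,0) = 151.1796 = V0.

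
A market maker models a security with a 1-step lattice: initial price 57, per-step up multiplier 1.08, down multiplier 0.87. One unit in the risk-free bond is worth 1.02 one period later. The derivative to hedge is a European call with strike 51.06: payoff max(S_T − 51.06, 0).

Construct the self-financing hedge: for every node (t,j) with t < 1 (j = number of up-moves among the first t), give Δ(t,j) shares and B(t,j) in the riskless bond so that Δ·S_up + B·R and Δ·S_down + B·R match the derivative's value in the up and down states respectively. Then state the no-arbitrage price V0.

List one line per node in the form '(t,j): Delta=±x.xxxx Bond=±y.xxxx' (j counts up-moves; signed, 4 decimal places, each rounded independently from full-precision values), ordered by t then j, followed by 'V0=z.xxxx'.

(0,0): Delta=0.8772 Bond=-42.6471
V0=7.3529

Since d<R<u, set p* = (R−d)/(u−d) = 0.7143; price each node as the discounted p*-expectation of its children.
At expiry t=1: V(1,0)=0.0000, V(1,1)=10.5000
Node (0,0) S=57.0000: V=(p*·10.5000+(1−p*)·0.0000)/1.02=7.3529; Δ=(10.5000−0.0000)/(61.5600−49.5900)=0.8772; B=V−Δ·S=-42.6471
The time-0 hedge costs 7.3529, which is the no-arbitrage price.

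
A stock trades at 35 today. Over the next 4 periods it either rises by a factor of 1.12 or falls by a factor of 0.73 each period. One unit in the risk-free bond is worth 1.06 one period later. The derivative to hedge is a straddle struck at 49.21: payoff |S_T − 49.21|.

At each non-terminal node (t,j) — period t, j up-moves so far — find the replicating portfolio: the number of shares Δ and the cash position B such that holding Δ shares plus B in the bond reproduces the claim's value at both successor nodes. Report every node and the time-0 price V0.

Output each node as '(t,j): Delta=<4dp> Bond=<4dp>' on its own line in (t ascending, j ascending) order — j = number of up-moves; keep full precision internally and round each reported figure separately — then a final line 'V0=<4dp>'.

(0,0): Delta=-0.5630 Bond=28.4461
(1,0): Delta=-1.0000 Bond=41.3177
(1,1): Delta=-0.5112 Bond=28.1229
(2,0): Delta=-1.0000 Bond=43.7967
(2,1): Delta=-1.0000 Bond=43.7967
(2,2): Delta=-0.4533 Bond=27.2673
(3,0): Delta=-1.0000 Bond=46.4245
(3,1): Delta=-1.0000 Bond=46.4245
(3,2): Delta=-1.0000 Bond=46.4245
(3,3): Delta=-0.3885 Bond=25.7176
V0=8.7404

No-arbitrage ⇒ martingale measure with p* = (R−d)/(u−d) = 0.8462.
At expiry t=4: V(4,0)=39.2706, V(4,1)=33.9605, V(4,2)=25.8136, V(4,3)=13.3141, V(4,4)=5.8632
Node (3,0) S=13.6156: V=(p*·33.9605+(1−p*)·39.2706)/1.06=32.8089; Δ=(33.9605−39.2706)/(15.2495−9.9394)=-1.0000; B=V−Δ·S=46.4245
Node (3,1) S=20.8897: V=(p*·25.8136+(1−p*)·33.9605)/1.06=25.5348; Δ=(25.8136−33.9605)/(23.3964−15.2495)=-1.0000; B=V−Δ·S=46.4245
Node (3,2) S=32.0499: V=(p*·13.3141+(1−p*)·25.8136)/1.06=14.3746; Δ=(13.3141−25.8136)/(35.8959−23.3964)=-1.0000; B=V−Δ·S=46.4245
Node (3,3) S=49.1725: V=(p*·5.8632+(1−p*)·13.3141)/1.06=6.6127; Δ=(5.8632−13.3141)/(55.0732−35.8959)=-0.3885; B=V−Δ·S=25.7176
Node (2,0) S=18.6515: V=(p*·25.5348+(1−p*)·32.8089)/1.06=25.1452; Δ=(25.5348−32.8089)/(20.8897−13.6156)=-1.0000; B=V−Δ·S=43.7967
Node (2,1) S=28.6160: V=(p*·14.3746+(1−p*)·25.5348)/1.06=15.1807; Δ=(14.3746−25.5348)/(32.0499−20.8897)=-1.0000; B=V−Δ·S=43.7967
Node (2,2) S=43.9040: V=(p*·6.6127+(1−p*)·14.3746)/1.06=7.3650; Δ=(6.6127−14.3746)/(49.1725−32.0499)=-0.4533; B=V−Δ·S=27.2673
Node (1,0) S=25.5500: V=(p*·15.1807+(1−p*)·25.1452)/1.06=15.7677; Δ=(15.1807−25.1452)/(28.6160−18.6515)=-1.0000; B=V−Δ·S=41.3177
Node (1,1) S=39.2000: V=(p*·7.3650+(1−p*)·15.1807)/1.06=8.0824; Δ=(7.3650−15.1807)/(43.9040−28.6160)=-0.5112; B=V−Δ·S=28.1229
Node (0,0) S=35.0000: V=(p*·8.0824+(1−p*)·15.7677)/1.06=8.7404; Δ=(8.0824−15.7677)/(39.2000−25.5500)=-0.5630; B=V−Δ·S=28.4461
Self-financing check: at every node Δ·S+B equals the discounted successor values.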